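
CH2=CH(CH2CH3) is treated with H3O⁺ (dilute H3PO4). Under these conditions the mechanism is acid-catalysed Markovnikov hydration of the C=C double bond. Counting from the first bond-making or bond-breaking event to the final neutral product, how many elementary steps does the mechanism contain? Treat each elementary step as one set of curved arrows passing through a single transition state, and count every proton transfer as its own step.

Step 1: Protonation of the alkene by H3O⁺: the π bond acts as the nucleophile and picks up H⁺, giving the more stable (Markovnikov) secondary carbocation. H2O is released.
(No 1,2-shift: no single shift to an adjacent carbon would give a more stable cation.)
Step 2: Nucleophilic capture of the cation by H2O produces the protonated alcohol (an oxonium ion).
Step 3: H2O removes a proton from the oxonium oxygen, regenerating H3O⁺ and giving the neutral alcohol.
Total: 3 elementary steps.

3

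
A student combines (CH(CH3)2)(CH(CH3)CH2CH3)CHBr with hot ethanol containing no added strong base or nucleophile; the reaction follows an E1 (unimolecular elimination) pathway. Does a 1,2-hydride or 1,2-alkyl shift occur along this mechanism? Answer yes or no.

yes

The first-formed carbocation is secondary.
The adjacent sec-butyl carbon already bears 2 other carbon substituents and has a hydrogen to migrate; after a 1,2-hydride shift from that carbon the positive charge sits on a tertiary centre.
Tertiary is more stable than secondary, so the shift occurs.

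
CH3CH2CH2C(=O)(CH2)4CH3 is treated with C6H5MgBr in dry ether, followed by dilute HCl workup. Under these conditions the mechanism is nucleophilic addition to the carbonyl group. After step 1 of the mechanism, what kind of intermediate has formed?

tetrahedral alkoxide intermediate

Step 1: A lone pair / filled orbital on the carbanion-like carbon of C6H5MgBr attacks the electrophilic carbonyl carbon; the π(C=O) electrons shift onto oxygen, producing a tetrahedral alkoxide intermediate.
After step 1 the species present is a tetrahedral alkoxide intermediate.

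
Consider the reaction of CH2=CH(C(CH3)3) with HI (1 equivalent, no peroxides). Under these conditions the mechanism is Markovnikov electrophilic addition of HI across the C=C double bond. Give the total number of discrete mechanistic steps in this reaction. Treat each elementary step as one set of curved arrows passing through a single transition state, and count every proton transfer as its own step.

3

Step 1: The π electrons of the C=C bond attack a proton of HI; Markovnikov addition places the new C–H on the less-substituted alkene carbon, so the positive charge ends up on the more-substituted carbon — a secondary carbocation. The H–I bond breaks heterolytically, releasing I⁻.
Step 2: A methyl group with its bonding pair migrates from the adjacent tert-butyl carbon to the cationic centre — a 1,2-methyl shift — upgrading the secondary cation to a tertiary one.
Step 3: Nucleophilic attack by I⁻ on the carbocation completes the addition, giving R–I.
Total: 3 elementary steps.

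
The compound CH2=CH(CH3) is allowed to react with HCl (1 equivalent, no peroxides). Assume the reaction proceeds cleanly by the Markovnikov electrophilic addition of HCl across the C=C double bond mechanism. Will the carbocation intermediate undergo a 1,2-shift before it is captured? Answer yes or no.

The first-formed carbocation is secondary.
No single 1,2-shift to an adjacent carbon would produce a more-substituted cation than the one already present, so no rearrangement occurs.

no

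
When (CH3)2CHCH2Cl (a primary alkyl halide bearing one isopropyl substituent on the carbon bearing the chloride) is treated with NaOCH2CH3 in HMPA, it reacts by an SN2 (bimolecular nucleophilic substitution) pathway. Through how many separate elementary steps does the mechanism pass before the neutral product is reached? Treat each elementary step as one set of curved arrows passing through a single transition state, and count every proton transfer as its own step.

Step 1: Backside attack by CH3CH2O⁻ on the carbon bearing the chloride: the new C–O bond forms as the C–Cl bond breaks, with Walden inversion at carbon.
Total: 1 elementary step.

1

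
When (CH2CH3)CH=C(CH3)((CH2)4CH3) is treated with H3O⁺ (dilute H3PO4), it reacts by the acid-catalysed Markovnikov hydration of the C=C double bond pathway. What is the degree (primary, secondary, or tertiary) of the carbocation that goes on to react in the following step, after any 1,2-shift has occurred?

tertiary

Step 1: The π electrons of the C=C bond attack a proton of H3O⁺; Markovnikov addition places the new C–H on the less-substituted alkene carbon, so the positive charge ends up on the more-substituted carbon — a tertiary carbocation. H2O is released.
No single 1,2-shift to an adjacent carbon would give a more-substituted cation, so no rearrangement occurs.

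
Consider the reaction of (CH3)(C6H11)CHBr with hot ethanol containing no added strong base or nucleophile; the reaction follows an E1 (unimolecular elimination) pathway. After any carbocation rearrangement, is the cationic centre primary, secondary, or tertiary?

tertiary

Step 1: Unassisted departure of Br⁻ (taking the C–Br bonding pair) generates a secondary carbocation.
Step 2: Carbocation rearrangement: a 1,2-hydride shift from the adjacent cyclohexyl carbon converts the initially-formed secondary cation into the more stable tertiary cation.
The cation rearranges from secondary to tertiary via a 1,2-hydride shift from the adjacent cyclohexyl carbon; the tertiary cation is what reacts next.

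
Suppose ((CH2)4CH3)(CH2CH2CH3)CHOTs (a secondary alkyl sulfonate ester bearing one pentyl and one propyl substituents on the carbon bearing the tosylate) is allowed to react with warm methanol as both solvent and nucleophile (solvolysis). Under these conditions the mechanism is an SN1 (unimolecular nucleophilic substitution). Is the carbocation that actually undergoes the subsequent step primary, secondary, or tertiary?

Step 1: Unassisted departure of TsO⁻ (taking the C–O bonding pair) generates a secondary carbocation.
No single 1,2-shift to an adjacent carbon would give a more-substituted cation, so no rearrangement occurs.

secondary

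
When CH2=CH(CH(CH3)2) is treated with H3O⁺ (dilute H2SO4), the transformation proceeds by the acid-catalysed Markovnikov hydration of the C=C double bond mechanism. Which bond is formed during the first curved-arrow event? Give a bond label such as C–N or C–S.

C–H

Step 1: Protonation of the alkene by H3O⁺: the π bond acts as the nucleophile and picks up H⁺, giving the more stable (Markovnikov) secondary carbocation. H2O is released.
The bond formed in this step is the C–H bond.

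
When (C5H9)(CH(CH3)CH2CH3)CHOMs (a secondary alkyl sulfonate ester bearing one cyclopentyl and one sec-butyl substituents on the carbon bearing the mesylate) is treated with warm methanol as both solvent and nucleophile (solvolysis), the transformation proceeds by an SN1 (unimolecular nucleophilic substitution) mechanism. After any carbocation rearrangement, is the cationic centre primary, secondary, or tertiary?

tertiary

Step 1: Ionisation: the C–O σ-bond cleaves heterolytically; both bonding electrons depart with MsO⁻, leaving a secondary carbocation at the α-carbon.
Step 2: A 1,2-hydride shift from the adjacent cyclopentyl carbon moves the positive charge from the secondary centre to an adjacent carbon, generating a more stable tertiary carbocation.
The cation rearranges from secondary to tertiary via a 1,2-hydride shift from the adjacent cyclopentyl carbon; the tertiary cation is what reacts next.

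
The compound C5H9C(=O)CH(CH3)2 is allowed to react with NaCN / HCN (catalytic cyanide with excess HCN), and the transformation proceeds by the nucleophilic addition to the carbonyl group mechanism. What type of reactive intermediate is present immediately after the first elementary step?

tetrahedral alkoxide intermediate

Step 1: Nucleophilic addition: CN⁻ adds to the carbonyl carbon, pushing the π(C=O) electron pair onto oxygen and giving a tetrahedral alkoxide.
After step 1 the species present is a tetrahedral alkoxide intermediate.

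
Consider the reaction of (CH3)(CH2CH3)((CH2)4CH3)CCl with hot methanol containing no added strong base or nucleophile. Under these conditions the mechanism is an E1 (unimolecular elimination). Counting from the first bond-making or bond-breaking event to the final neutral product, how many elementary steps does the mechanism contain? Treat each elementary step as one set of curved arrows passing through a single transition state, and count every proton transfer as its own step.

Step 1: Rate-determining heterolysis of the C–Cl bond gives Cl⁻ and a tertiary carbocation.
(No 1,2-shift: no single shift to an adjacent carbon would give a more stable cation.)
Step 2: A weak base (a methanol molecule from the solvent) removes a proton from a carbon adjacent to the cationic centre; the electrons of that C–H bond become the new π(C=C) bond, giving the alkene.
Total: 2 elementary steps.

2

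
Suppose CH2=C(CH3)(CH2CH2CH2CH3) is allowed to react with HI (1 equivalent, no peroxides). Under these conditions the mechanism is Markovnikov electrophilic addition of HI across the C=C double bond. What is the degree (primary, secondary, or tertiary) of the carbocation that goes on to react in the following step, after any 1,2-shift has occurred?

Step 1: Electrophilic addition begins with the π(C=C) electrons forming a bond to the proton of HI. Following Markovnikov's rule, the resulting cation is tertiary. The H–I bond breaks heterolytically, releasing I⁻.
No single 1,2-shift to an adjacent carbon would give a more-substituted cation, so no rearrangement occurs.

tertiary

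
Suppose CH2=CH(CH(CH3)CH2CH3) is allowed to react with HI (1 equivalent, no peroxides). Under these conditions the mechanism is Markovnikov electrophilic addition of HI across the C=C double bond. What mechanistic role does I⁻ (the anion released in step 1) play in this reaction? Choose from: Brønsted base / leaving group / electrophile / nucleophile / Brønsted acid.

Step 3: I⁻ captures the cation: a lone pair on I⁻ fills the empty p orbital, producing the alkyl halide product.
I⁻ (the anion released in step 1) donates an electron pair to form a new σ-bond to carbon — it is the nucleophile.

nucleophile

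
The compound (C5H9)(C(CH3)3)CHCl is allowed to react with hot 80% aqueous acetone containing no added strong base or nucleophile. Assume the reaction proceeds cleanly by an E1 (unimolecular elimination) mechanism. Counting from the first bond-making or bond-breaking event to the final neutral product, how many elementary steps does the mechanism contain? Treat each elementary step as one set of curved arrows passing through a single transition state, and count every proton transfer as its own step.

Step 1: Unassisted departure of Cl⁻ (taking the C–Cl bonding pair) generates a secondary carbocation.
Step 2: Carbocation rearrangement: a 1,2-hydride shift from the adjacent cyclopentyl carbon converts the initially-formed secondary cation into the more stable tertiary cation.
Step 3: A water molecule (solvent) deprotonates a β-carbon; as the C–H bond breaks, those electrons form the new alkene π bond.
Total: 3 elementary steps.

3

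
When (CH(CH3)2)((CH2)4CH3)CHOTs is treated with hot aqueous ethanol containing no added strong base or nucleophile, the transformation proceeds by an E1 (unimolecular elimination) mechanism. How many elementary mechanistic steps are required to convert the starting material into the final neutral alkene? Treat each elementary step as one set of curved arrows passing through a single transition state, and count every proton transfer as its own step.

3

Step 1: The C–O bond breaks with both electrons going to the tosylate; TsO⁻ leaves and a secondary carbocation remains.
Step 2: Carbocation rearrangement: a 1,2-hydride shift from the adjacent isopropyl carbon converts the initially-formed secondary cation into the more stable tertiary cation.
Step 3: Loss of a β-proton to a water (or ethanol) molecule of the solvent: the C–H bonding pair collapses toward the cationic carbon to form the C=C π bond, yielding the alkene.
Total: 3 elementary steps.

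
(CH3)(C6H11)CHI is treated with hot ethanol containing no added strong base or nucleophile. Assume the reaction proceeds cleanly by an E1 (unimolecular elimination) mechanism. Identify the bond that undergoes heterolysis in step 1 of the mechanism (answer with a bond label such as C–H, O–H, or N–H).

C–I

Step 1: Rate-determining heterolysis of the C–I bond gives I⁻ and a secondary carbocation.
The bond broken in this step is the C–I bond.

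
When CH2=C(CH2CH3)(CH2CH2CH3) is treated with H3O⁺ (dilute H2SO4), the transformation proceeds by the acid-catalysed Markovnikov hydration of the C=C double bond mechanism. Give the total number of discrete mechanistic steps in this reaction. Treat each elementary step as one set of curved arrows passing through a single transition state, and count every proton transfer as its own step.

3

Step 1: Protonation of the alkene by H3O⁺: the π bond acts as the nucleophile and picks up H⁺, giving the more stable (Markovnikov) tertiary carbocation. H2O is released.
(No 1,2-shift: no single shift to an adjacent carbon would give a more stable cation.)
Step 2: Water acts as the nucleophile: an oxygen lone pair bonds to the cationic carbon, giving an oxonium-ion intermediate.
Step 3: Proton transfer from the O–H of the oxonium ion to H2O completes the catalytic cycle and yields the alcohol.
Total: 3 elementary steps.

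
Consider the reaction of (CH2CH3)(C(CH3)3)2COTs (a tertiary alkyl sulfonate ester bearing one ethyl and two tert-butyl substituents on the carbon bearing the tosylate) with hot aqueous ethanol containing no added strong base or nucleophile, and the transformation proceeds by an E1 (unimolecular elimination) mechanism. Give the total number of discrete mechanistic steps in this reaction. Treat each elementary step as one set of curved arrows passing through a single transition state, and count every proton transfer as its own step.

Step 1: Ionisation: the C–O σ-bond cleaves heterolytically; both bonding electrons depart with TsO⁻, leaving a tertiary carbocation at the α-carbon.
(No 1,2-shift: no single shift to an adjacent carbon would give a more stable cation.)
Step 2: A weak base (a water (or ethanol) molecule from the solvent) removes a proton from a carbon adjacent to the cationic centre; the electrons of that C–H bond become the new π(C=C) bond, giving the alkene.
Total: 2 elementary steps.

2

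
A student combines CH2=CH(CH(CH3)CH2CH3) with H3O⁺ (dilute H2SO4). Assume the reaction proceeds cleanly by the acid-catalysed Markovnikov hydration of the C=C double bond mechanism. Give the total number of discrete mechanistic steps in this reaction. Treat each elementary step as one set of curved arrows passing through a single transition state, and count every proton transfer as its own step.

Step 1: Protonation of the alkene by H3O⁺: the π bond acts as the nucleophile and picks up H⁺, giving the more stable (Markovnikov) secondary carbocation. H2O is released.
Step 2: A 1,2-hydride shift from the adjacent sec-butyl carbon moves the positive charge from the secondary centre to an adjacent carbon, generating a more stable tertiary carbocation.
Step 3: A lone pair on the oxygen of H2O attacks the carbocation, forming a C–O bond and an oxonium ion (a protonated alcohol).
Step 4: Deprotonation of the oxonium ion by a water molecule delivers the neutral alcohol and regenerates the acid catalyst.
Total: 4 elementary steps.

4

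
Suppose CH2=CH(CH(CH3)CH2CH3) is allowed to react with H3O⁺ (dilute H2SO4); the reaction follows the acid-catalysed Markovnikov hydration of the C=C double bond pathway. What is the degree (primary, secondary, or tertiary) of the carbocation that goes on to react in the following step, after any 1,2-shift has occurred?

Step 1: The π electrons of the C=C bond attack a proton of H3O⁺; Markovnikov addition places the new C–H on the less-substituted alkene carbon, so the positive charge ends up on the more-substituted carbon — a secondary carbocation. H2O is released.
Step 2: A 1,2-hydride shift from the adjacent sec-butyl carbon moves the positive charge from the secondary centre to an adjacent carbon, generating a more stable tertiary carbocation.
The cation rearranges from secondary to tertiary via a 1,2-hydride shift from the adjacent sec-butyl carbon; the tertiary cation is what reacts next.

tertiary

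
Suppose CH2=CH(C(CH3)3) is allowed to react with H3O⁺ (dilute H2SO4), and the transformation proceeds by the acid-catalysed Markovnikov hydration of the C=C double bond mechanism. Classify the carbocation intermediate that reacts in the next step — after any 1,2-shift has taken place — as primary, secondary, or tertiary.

Step 1: The π electrons of the C=C bond attack a proton of H3O⁺; Markovnikov addition places the new C–H on the less-substituted alkene carbon, so the positive charge ends up on the more-substituted carbon — a secondary carbocation. H2O is released.
Step 2: Carbocation rearrangement: a 1,2-methyl shift from the adjacent tert-butyl carbon converts the initially-formed secondary cation into the more stable tertiary cation.
The cation rearranges from secondary to tertiary via a 1,2-methyl shift from the adjacent tert-butyl carbon; the tertiary cation is what reacts next.

tertiary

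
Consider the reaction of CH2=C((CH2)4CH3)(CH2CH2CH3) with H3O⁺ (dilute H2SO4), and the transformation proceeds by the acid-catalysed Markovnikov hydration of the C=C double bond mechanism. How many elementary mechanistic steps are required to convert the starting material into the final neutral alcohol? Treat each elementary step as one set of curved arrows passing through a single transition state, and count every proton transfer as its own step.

3

Step 1: Electrophilic addition begins with the π(C=C) electrons forming a bond to the proton of H3O⁺. Following Markovnikov's rule, the resulting cation is tertiary. H2O is released.
(No 1,2-shift: no single shift to an adjacent carbon would give a more stable cation.)
Step 2: Nucleophilic capture of the cation by H2O produces the protonated alcohol (an oxonium ion).
Step 3: H2O removes a proton from the oxonium oxygen, regenerating H3O⁺ and giving the neutral alcohol.
Total: 3 elementary steps.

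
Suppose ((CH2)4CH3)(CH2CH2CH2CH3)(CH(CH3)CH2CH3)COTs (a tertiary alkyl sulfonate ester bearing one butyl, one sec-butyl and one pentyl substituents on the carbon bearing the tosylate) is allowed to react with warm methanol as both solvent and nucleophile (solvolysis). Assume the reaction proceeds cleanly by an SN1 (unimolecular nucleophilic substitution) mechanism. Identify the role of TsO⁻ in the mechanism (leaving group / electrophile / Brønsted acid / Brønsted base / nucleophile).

leaving group

Step 1: The C–O bond breaks with both electrons going to the tosylate; TsO⁻ leaves and a tertiary carbocation remains.
TsO⁻ departs with both electrons of the breaking σ-bond — that is the definition of a leaving group.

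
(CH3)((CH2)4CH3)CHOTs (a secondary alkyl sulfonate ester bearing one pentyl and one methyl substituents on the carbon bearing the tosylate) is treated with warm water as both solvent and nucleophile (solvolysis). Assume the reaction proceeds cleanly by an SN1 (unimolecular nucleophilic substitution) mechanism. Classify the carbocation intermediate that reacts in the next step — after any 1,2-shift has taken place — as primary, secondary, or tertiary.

Step 1: Ionisation: the C–O σ-bond cleaves heterolytically; both bonding electrons depart with TsO⁻, leaving a secondary carbocation at the α-carbon.
No single 1,2-shift to an adjacent carbon would give a more-substituted cation, so no rearrangement occurs.

secondary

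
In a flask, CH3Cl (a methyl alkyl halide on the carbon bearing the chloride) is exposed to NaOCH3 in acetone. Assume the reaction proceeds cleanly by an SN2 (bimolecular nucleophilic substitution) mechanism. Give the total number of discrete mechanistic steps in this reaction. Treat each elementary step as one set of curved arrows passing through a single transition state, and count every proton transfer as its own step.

Step 1: The methoxide nucleophile donates a lone pair from O to the α-carbon in a backside attack; simultaneously the C–Cl σ-bond breaks and both of its electrons leave with Cl⁻. One concerted step with inversion of configuration.
Total: 1 elementary step.

1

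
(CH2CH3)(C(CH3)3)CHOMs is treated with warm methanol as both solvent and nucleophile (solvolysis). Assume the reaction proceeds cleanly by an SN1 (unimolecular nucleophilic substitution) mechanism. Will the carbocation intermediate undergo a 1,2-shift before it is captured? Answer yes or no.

The first-formed carbocation is secondary.
The adjacent tert-butyl carbon has no hydrogen but bears methyl groups; migration of one methyl with its bonding pair (a 1,2-methyl shift) places the charge on a tertiary centre.
Tertiary is more stable than secondary, so the shift occurs.

yes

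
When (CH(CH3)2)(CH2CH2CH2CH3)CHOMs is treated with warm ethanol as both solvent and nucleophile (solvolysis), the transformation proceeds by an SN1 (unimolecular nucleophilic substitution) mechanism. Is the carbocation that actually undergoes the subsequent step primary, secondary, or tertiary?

tertiary

Step 1: Rate-determining heterolysis of the C–O bond gives MsO⁻ and a secondary carbocation.
Step 2: A hydride (H with its bonding pair) migrates from the adjacent isopropyl carbon to the cationic centre — a 1,2-hydride shift — upgrading the secondary cation to a tertiary one.
The cation rearranges from secondary to tertiary via a 1,2-hydride shift from the adjacent isopropyl carbon; the tertiary cation is what reacts next.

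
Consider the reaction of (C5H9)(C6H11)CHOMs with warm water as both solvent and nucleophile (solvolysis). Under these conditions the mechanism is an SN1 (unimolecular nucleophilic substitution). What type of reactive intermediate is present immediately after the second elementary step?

Step 1: The C–O bond breaks with both electrons going to the mesylate; MsO⁻ leaves and a secondary carbocation remains.
Step 2: Carbocation rearrangement: a 1,2-hydride shift from the adjacent cyclopentyl carbon converts the initially-formed secondary cation into the more stable tertiary cation.
After step 2 the species present is a tertiary carbocation.

tertiary carbocation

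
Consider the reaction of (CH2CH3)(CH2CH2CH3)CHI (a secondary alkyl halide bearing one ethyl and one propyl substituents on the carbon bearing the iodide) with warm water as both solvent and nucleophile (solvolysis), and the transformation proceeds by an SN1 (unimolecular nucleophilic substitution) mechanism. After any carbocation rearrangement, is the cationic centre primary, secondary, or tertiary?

secondary

Step 1: Ionisation: the C–I σ-bond cleaves heterolytically; both bonding electrons depart with I⁻, leaving a secondary carbocation at the α-carbon.
No single 1,2-shift to an adjacent carbon would give a more-substituted cation, so no rearrangement occurs.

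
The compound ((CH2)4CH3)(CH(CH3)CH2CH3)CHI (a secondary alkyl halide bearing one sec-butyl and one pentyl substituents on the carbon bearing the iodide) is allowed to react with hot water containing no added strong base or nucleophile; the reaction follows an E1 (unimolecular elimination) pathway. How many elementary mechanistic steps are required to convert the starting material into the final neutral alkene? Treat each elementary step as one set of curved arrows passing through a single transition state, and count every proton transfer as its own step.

3

Step 1: Ionisation: the C–I σ-bond cleaves heterolytically; both bonding electrons depart with I⁻, leaving a secondary carbocation at the α-carbon.
Step 2: A 1,2-hydride shift from the adjacent sec-butyl carbon moves the positive charge from the secondary centre to an adjacent carbon, generating a more stable tertiary carbocation.
Step 3: A weak base (a water molecule from the solvent) removes a proton from a carbon adjacent to the cationic centre; the electrons of that C–H bond become the new π(C=C) bond, giving the alkene.
Total: 3 elementary steps.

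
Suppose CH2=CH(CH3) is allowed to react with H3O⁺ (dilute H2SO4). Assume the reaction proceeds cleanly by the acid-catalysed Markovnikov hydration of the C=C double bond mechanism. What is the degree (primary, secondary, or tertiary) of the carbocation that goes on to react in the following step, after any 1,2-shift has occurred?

Step 1: The π electrons of the C=C bond attack a proton of H3O⁺; Markovnikov addition places the new C–H on the less-substituted alkene carbon, so the positive charge ends up on the more-substituted carbon — a secondary carbocation. H2O is released.
No single 1,2-shift to an adjacent carbon would give a more-substituted cation, so no rearrangement occurs.

secondary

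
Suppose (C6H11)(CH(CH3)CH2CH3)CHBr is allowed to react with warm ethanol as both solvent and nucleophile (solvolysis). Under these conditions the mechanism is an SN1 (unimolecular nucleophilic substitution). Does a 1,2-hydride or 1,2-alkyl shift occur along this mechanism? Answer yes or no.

The first-formed carbocation is secondary.
The adjacent cyclohexyl carbon already bears 2 other carbon substituents and has a hydrogen to migrate; after a 1,2-hydride shift from that carbon the positive charge sits on a tertiary centre.
Tertiary is more stable than secondary, so the shift occurs.

yes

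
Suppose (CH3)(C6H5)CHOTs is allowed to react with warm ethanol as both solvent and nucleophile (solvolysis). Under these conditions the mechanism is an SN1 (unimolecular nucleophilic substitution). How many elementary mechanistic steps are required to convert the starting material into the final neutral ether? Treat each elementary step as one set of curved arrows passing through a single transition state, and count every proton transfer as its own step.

Step 1: Ionisation: the C–O σ-bond cleaves heterolytically; both bonding electrons depart with TsO⁻, leaving a secondary carbocation at the α-carbon.
(No 1,2-shift: no single shift to an adjacent carbon would give a more stable cation.)
Step 2: A lone pair on the oxygen of CH3CH2OH attacks the carbocation, forming a new C–O σ-bond and an oxonium ion.
Step 3: Deprotonation of the oxonium oxygen by solvent ethanol yields the neutral ether.
Total: 3 elementary steps.

3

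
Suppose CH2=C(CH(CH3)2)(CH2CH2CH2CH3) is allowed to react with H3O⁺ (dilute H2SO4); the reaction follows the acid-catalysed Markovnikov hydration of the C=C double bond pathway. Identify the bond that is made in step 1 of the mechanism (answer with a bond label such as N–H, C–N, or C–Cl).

C–H

Step 1: The π electrons of the C=C bond attack a proton of H3O⁺; Markovnikov addition places the new C–H on the less-substituted alkene carbon, so the positive charge ends up on the more-substituted carbon — a tertiary carbocation. H2O is released.
The bond formed in this step is the C–H bond.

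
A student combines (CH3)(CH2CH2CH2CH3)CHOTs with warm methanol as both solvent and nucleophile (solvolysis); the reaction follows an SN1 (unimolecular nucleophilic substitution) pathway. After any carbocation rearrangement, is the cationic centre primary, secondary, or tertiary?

Step 1: Ionisation: the C–O σ-bond cleaves heterolytically; both bonding electrons depart with TsO⁻, leaving a secondary carbocation at the α-carbon.
No single 1,2-shift to an adjacent carbon would give a more-substituted cation, so no rearrangement occurs.

secondary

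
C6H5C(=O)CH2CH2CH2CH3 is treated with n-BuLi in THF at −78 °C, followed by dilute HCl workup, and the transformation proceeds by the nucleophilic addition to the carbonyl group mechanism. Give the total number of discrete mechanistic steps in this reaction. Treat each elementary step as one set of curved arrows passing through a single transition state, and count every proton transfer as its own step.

Step 1: Nucleophilic addition: the carbanion-like carbon of n-BuLi adds to the carbonyl carbon, pushing the π(C=O) electron pair onto oxygen and giving a tetrahedral alkoxide.
Step 2: On dilute HCl workup the alkoxide oxygen is protonated, giving an alcohol.
Total: 2 elementary steps.

2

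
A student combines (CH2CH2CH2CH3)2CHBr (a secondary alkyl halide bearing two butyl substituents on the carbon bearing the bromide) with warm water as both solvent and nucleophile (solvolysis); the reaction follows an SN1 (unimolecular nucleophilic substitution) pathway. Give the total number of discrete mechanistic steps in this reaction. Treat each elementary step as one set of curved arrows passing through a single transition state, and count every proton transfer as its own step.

Step 1: The C–Br bond breaks with both electrons going to the bromide; Br⁻ leaves and a secondary carbocation remains.
(No 1,2-shift: no single shift to an adjacent carbon would give a more stable cation.)
Step 2: A lone pair on the oxygen of H2O attacks the carbocation, forming a new C–O σ-bond and an oxonium ion.
Step 3: A second solvent molecule removes the proton on oxygen, giving the neutral alcohol product.
Total: 3 elementary steps.

3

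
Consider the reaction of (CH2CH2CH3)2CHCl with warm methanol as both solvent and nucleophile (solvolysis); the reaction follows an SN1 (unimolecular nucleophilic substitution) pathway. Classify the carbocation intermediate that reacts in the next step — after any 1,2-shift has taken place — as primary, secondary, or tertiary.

Step 1: Rate-determining heterolysis of the C–Cl bond gives Cl⁻ and a secondary carbocation.
No single 1,2-shift to an adjacent carbon would give a more-substituted cation, so no rearrangement occurs.

secondary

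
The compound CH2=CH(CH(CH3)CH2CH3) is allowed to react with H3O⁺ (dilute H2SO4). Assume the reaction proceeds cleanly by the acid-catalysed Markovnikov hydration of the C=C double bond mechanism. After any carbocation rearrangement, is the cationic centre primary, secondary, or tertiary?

tertiary

Step 1: The π electrons of the C=C bond attack a proton of H3O⁺; Markovnikov addition places the new C–H on the less-substituted alkene carbon, so the positive charge ends up on the more-substituted carbon — a secondary carbocation. H2O is released.
Step 2: A 1,2-hydride shift from the adjacent sec-butyl carbon moves the positive charge from the secondary centre to an adjacent carbon, generating a more stable tertiary carbocation.
The cation rearranges from secondary to tertiary via a 1,2-hydride shift from the adjacent sec-butyl carbon; the tertiary cation is what reacts next.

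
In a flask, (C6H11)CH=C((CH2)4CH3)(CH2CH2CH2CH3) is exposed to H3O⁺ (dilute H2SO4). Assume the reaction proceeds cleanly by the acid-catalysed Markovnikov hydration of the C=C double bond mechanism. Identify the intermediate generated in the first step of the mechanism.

tertiary carbocation

Step 1: Protonation of the alkene by H3O⁺: the π bond acts as the nucleophile and picks up H⁺, giving the more stable (Markovnikov) tertiary carbocation. H2O is released.
After step 1 the species present is a tertiary carbocation.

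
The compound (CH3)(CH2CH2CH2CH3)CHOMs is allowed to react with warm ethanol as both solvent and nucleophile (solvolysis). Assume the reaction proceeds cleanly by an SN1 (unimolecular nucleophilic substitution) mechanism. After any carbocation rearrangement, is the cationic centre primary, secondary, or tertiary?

Step 1: Rate-determining heterolysis of the C–O bond gives MsO⁻ and a secondary carbocation.
No single 1,2-shift to an adjacent carbon would give a more-substituted cation, so no rearrangement occurs.

secondary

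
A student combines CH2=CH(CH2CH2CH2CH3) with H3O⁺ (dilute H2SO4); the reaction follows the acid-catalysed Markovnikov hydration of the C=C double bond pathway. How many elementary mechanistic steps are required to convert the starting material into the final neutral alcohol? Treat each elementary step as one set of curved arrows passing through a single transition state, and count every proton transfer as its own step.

Step 1: Electrophilic addition begins with the π(C=C) electrons forming a bond to the proton of H3O⁺. Following Markovnikov's rule, the resulting cation is secondary. H2O is released.
(No 1,2-shift: no single shift to an adjacent carbon would give a more stable cation.)
Step 2: Water acts as the nucleophile: an oxygen lone pair bonds to the cationic carbon, giving an oxonium-ion intermediate.
Step 3: Deprotonation of the oxonium ion by a water molecule delivers the neutral alcohol and regenerates the acid catalyst.
Total: 3 elementary steps.

3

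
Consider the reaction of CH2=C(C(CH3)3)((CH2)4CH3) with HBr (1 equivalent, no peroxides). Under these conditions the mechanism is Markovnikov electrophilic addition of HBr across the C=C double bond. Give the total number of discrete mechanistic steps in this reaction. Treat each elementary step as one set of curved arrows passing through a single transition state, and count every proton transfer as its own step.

Step 1: Electrophilic addition begins with the π(C=C) electrons forming a bond to the proton of HBr. Following Markovnikov's rule, the resulting cation is tertiary. The H–Br bond breaks heterolytically, releasing Br⁻.
(No 1,2-shift: no single shift to an adjacent carbon would give a more stable cation.)
Step 2: The Br⁻ anion donates a lone pair to the carbocation, forming the new C–Br σ-bond and giving the neutral alkyl halide.
Total: 2 elementary steps.

2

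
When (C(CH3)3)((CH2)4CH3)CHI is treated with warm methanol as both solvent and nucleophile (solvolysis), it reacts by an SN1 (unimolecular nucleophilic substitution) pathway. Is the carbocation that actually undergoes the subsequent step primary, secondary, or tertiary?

Step 1: Unassisted departure of I⁻ (taking the C–I bonding pair) generates a secondary carbocation.
Step 2: A methyl group with its bonding pair migrates from the adjacent tert-butyl carbon to the cationic centre — a 1,2-methyl shift — upgrading the secondary cation to a tertiary one.
The cation rearranges from secondary to tertiary via a 1,2-methyl shift from the adjacent tert-butyl carbon; the tertiary cation is what reacts next.

tertiary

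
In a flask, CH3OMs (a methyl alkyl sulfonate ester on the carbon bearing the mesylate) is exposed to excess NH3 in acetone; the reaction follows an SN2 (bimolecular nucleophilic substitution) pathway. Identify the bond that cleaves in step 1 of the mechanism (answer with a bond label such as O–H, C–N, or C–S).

Step 1: A lone pair on the N of NH3 attacks the α-carbon from the back side while the C–O bond breaks; both bonding electrons leave with MsO⁻. The product of this concerted step is an alkylammonium ion.
The bond broken in this step is the C–O bond.

C–O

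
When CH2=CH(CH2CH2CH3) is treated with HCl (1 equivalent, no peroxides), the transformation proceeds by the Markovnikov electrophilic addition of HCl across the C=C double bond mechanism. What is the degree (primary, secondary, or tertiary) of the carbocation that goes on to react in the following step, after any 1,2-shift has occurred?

Step 1: The π electrons of the C=C bond attack a proton of HCl; Markovnikov addition places the new C–H on the less-substituted alkene carbon, so the positive charge ends up on the more-substituted carbon — a secondary carbocation. The H–Cl bond breaks heterolytically, releasing Cl⁻.
No single 1,2-shift to an adjacent carbon would give a more-substituted cation, so no rearrangement occurs.

secondary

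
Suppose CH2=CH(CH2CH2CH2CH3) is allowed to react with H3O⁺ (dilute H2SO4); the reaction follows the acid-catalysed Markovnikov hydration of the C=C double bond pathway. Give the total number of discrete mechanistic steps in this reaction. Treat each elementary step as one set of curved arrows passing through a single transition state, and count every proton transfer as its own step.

Step 1: The π electrons of the C=C bond attack a proton of H3O⁺; Markovnikov addition places the new C–H on the less-substituted alkene carbon, so the positive charge ends up on the more-substituted carbon — a secondary carbocation. H2O is released.
(No 1,2-shift: no single shift to an adjacent carbon would give a more stable cation.)
Step 2: Water acts as the nucleophile: an oxygen lone pair bonds to the cationic carbon, giving an oxonium-ion intermediate.
Step 3: H2O removes a proton from the oxonium oxygen, regenerating H3O⁺ and giving the neutral alcohol.
Total: 3 elementary steps.

3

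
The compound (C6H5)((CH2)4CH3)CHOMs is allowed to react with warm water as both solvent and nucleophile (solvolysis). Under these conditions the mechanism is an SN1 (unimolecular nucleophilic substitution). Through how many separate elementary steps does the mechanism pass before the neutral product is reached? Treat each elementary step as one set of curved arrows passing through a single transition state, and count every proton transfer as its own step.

3

Step 1: Rate-determining heterolysis of the C–O bond gives MsO⁻ and a secondary carbocation.
(No 1,2-shift: no single shift to an adjacent carbon would give a more stable cation.)
Step 2: A lone pair on the oxygen of H2O attacks the carbocation, forming a new C–O σ-bond and an oxonium ion.
Step 3: A second solvent molecule removes the proton on oxygen, giving the neutral alcohol product.
Total: 3 elementary steps.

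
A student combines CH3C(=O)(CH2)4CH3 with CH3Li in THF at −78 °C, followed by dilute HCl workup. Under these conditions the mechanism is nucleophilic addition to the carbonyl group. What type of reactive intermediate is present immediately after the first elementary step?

Step 1: A lone pair / filled orbital on the carbanion-like carbon of CH3Li attacks the electrophilic carbonyl carbon; the π(C=O) electrons shift onto oxygen, producing a tetrahedral alkoxide intermediate.
After step 1 the species present is a tetrahedral alkoxide intermediate.

tetrahedral alkoxide intermediate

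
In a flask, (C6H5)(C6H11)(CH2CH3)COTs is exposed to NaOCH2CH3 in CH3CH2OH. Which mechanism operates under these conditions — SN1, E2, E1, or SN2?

E2

Conditions: a strong base with a tertiary substrate bearing a β-hydrogen.
These conditions are the textbook signature of the E2 pathway.
A strong (often hindered) base removes a β-H in concert with loss of the leaving group — bimolecular elimination.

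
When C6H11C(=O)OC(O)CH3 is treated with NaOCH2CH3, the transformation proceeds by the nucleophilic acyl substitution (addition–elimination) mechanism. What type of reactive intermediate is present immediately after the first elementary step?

Step 1: CH3CH2O⁻ adds to the carbonyl carbon; the C=O π electrons shift onto oxygen and a tetrahedral alkoxide intermediate forms.
After step 1 the species present is a tetrahedral intermediate.

tetrahedral intermediate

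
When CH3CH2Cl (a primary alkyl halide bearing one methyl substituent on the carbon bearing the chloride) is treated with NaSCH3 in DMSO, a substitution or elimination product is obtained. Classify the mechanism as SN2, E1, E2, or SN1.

SN2

Conditions: a primary substrate with a strong nucleophile in the polar aprotic solvent DMSO.
These conditions are the textbook signature of the SN2 pathway.
An unhindered substrate with a strong nucleophile in a polar aprotic solvent favours one-step backside displacement.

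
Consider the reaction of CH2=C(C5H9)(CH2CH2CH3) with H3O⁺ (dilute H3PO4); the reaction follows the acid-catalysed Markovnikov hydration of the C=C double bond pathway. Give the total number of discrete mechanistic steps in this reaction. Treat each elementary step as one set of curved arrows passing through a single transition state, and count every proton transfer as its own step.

Step 1: The π electrons of the C=C bond attack a proton of H3O⁺; Markovnikov addition places the new C–H on the less-substituted alkene carbon, so the positive charge ends up on the more-substituted carbon — a tertiary carbocation. H2O is released.
(No 1,2-shift: no single shift to an adjacent carbon would give a more stable cation.)
Step 2: Nucleophilic capture of the cation by H2O produces the protonated alcohol (an oxonium ion).
Step 3: Deprotonation of the oxonium ion by a water molecule delivers the neutral alcohol and regenerates the acid catalyst.
Total: 3 elementary steps.

3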